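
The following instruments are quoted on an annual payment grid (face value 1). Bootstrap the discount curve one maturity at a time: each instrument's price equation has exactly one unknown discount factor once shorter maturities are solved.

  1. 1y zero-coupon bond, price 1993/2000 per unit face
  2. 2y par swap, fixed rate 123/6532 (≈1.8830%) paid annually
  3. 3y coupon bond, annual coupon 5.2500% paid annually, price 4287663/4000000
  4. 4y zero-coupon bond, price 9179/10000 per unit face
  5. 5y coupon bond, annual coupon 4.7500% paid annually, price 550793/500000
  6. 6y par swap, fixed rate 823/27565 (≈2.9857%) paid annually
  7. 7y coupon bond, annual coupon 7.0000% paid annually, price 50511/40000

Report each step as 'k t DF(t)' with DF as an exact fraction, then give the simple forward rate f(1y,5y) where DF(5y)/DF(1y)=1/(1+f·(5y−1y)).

1 1 1993/2000
2 2 9631/10000
3 3 9207/10000
4 4 9179/10000
5 5 4397/5000
6 6 4177/5000
7 7 1639/2000
f(1y,5y) = ((1993/2000)/(4397/5000) − 1)/(4) = 1171/35176 ≈ 3.3290%

step 1 [1y] zero: DF = P = 1993/2000 ≈ 0.996500
step 2 [2y] swap r/1=123/6532: DF=(1 − 123/6532·(0.996500))/(1+123/6532) = 9631/10000 ≈ 0.963100
step 3 [3y] bond c/1=21/400: DF=(4287663/4000000 − 21/400·(0.996500+0.963100))/(1+21/400) = 9207/10000 ≈ 0.920700
step 4 [4y] zero: DF = P = 9179/10000 ≈ 0.917900
step 5 [5y] bond c/1=19/400: DF=(550793/500000 − 19/400·(0.996500+0.963100+0.920700+0.917900))/(1+19/400) = 4397/5000 ≈ 0.879400
step 6 [6y] swap r/1=823/27565: DF=(1 − 823/27565·(0.996500+0.963100+0.920700+0.917900+0.879400))/(1+823/27565) = 4177/5000 ≈ 0.835400
step 7 [7y] bond c/1=7/100: DF=(50511/40000 − 7/100·(0.996500+0.963100+0.920700+0.917900+0.879400+0.835400))/(1+7/100) = 1639/2000 ≈ 0.819500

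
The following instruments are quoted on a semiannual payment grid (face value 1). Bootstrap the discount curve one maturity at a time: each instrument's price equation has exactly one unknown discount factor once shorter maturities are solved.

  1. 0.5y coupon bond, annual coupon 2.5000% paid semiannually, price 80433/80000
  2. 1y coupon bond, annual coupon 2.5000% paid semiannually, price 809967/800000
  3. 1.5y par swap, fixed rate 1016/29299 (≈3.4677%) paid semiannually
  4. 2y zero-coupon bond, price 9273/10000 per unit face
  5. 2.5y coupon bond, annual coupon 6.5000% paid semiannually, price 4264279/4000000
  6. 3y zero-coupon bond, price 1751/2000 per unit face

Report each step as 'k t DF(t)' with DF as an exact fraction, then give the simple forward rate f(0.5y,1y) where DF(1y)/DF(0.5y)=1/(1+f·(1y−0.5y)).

1 1/2 993/1000
2 1 9877/10000
3 3/2 2373/2500
4 2 9273/10000
5 5/2 9111/10000
6 3 1751/2000
f(0.5y,1y) = ((993/1000)/(9877/10000) − 1)/(1/2) = 106/9877 ≈ 1.0732%

step 1 [0.5y] bond c/2=1/80: DF=(80433/80000 − 1/80·(0))/(1+1/80) = 993/1000 ≈ 0.993000
step 2 [1y] bond c/2=1/80: DF=(809967/800000 − 1/80·(0.993000))/(1+1/80) = 9877/10000 ≈ 0.987700
step 3 [1.5y] swap r/2=508/29299: DF=(1 − 508/29299·(0.993000+0.987700))/(1+508/29299) = 2373/2500 ≈ 0.949200
step 4 [2y] zero: DF = P = 9273/10000 ≈ 0.927300
step 5 [2.5y] bond c/2=13/400: DF=(4264279/4000000 − 13/400·(0.993000+0.987700+0.949200+0.927300))/(1+13/400) = 9111/10000 ≈ 0.911100
step 6 [3y] zero: DF = P = 1751/2000 ≈ 0.875500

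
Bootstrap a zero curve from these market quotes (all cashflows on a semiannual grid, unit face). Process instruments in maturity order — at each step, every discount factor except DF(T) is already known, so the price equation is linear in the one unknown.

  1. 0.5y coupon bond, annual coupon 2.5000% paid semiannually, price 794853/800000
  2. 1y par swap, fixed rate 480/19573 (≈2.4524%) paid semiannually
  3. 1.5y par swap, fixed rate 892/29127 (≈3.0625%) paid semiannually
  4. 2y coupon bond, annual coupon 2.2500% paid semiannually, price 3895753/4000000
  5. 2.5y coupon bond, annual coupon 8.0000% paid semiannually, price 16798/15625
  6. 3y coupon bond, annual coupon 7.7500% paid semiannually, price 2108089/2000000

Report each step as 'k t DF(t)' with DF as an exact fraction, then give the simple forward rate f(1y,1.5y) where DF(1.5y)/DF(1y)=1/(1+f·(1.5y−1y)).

step 1 [0.5y] bond c/2=1/80: DF=(794853/800000 − 1/80·(0))/(1+1/80) = 9813/10000 ≈ 0.981300
step 2 [1y] swap r/2=240/19573: DF=(1 − 240/19573·(0.981300))/(1+240/19573) = 122/125 ≈ 0.976000
step 3 [1.5y] swap r/2=446/29127: DF=(1 − 446/29127·(0.981300+0.976000))/(1+446/29127) = 4777/5000 ≈ 0.955400
step 4 [2y] bond c/2=9/800: DF=(3895753/4000000 − 9/800·(0.981300+0.976000+0.955400))/(1+9/800) = 9307/10000 ≈ 0.930700
step 5 [2.5y] bond c/2=1/25: DF=(16798/15625 − 1/25·(0.981300+0.976000+0.955400+0.930700))/(1+1/25) = 8859/10000 ≈ 0.885900
step 6 [3y] bond c/2=31/800: DF=(2108089/2000000 − 31/800·(0.981300+0.976000+0.955400+0.930700+0.885900))/(1+31/800) = 8383/10000 ≈ 0.838300

1 1/2 9813/10000
2 1 122/125
3 3/2 4777/5000
4 2 9307/10000
5 5/2 8859/10000
6 3 8383/10000
f(1y,1.5y) = ((122/125)/(4777/5000) − 1)/(1/2) = 206/4777 ≈ 4.3123%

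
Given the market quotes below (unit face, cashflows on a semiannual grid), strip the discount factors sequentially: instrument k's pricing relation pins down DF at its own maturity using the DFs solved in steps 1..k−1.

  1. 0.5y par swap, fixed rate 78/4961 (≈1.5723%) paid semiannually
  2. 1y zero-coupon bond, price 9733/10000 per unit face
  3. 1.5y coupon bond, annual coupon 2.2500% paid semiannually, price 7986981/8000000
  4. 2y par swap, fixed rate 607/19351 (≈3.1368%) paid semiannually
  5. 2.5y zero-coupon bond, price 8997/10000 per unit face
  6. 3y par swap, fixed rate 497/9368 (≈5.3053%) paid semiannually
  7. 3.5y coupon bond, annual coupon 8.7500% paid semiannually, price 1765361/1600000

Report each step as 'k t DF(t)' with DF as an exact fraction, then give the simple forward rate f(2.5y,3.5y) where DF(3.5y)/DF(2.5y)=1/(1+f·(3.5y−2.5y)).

1 1/2 4961/5000
2 1 9733/10000
3 3/2 4827/5000
4 2 9393/10000
5 5/2 8997/10000
6 3 8509/10000
7 7/2 1643/2000
f(2.5y,3.5y) = ((8997/10000)/(1643/2000) − 1)/(1) = 782/8215 ≈ 9.5192%

step 1 [0.5y] swap r/2=39/4961: DF=(1 − 39/4961·(0))/(1+39/4961) = 4961/5000 ≈ 0.992200
step 2 [1y] zero: DF = P = 9733/10000 ≈ 0.973300
step 3 [1.5y] bond c/2=9/800: DF=(7986981/8000000 − 9/800·(0.992200+0.973300))/(1+9/800) = 4827/5000 ≈ 0.965400
step 4 [2y] swap r/2=607/38702: DF=(1 − 607/38702·(0.992200+0.973300+0.965400))/(1+607/38702) = 9393/10000 ≈ 0.939300
step 5 [2.5y] zero: DF = P = 8997/10000 ≈ 0.899700
step 6 [3y] swap r/2=497/18736: DF=(1 − 497/18736·(0.992200+0.973300+0.965400+0.939300+0.899700))/(1+497/18736) = 8509/10000 ≈ 0.850900
step 7 [3.5y] bond c/2=7/160: DF=(1765361/1600000 − 7/160·(0.992200+0.973300+0.965400+0.939300+0.899700+0.850900))/(1+7/160) = 1643/2000 ≈ 0.821500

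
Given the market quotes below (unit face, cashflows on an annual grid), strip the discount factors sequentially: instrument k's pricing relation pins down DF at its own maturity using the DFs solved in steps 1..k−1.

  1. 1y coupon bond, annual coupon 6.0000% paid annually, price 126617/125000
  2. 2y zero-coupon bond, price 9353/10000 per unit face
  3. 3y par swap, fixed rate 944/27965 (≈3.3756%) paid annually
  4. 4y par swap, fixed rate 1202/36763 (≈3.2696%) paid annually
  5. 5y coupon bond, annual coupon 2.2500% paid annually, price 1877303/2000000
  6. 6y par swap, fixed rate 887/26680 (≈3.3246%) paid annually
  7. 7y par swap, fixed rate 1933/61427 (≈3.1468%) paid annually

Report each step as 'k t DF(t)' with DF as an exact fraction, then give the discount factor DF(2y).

step 1 [1y] bond c/1=3/50: DF=(126617/125000 − 3/50·(0))/(1+3/50) = 2389/2500 ≈ 0.955600
step 2 [2y] zero: DF = P = 9353/10000 ≈ 0.935300
step 3 [3y] swap r/1=944/27965: DF=(1 − 944/27965·(0.955600+0.935300))/(1+944/27965) = 566/625 ≈ 0.905600
step 4 [4y] swap r/1=1202/36763: DF=(1 − 1202/36763·(0.955600+0.935300+0.905600))/(1+1202/36763) = 4399/5000 ≈ 0.879800
step 5 [5y] bond c/1=9/400: DF=(1877303/2000000 − 9/400·(0.955600+0.935300+0.905600+0.879800))/(1+9/400) = 8371/10000 ≈ 0.837100
step 6 [6y] swap r/1=887/26680: DF=(1 − 887/26680·(0.955600+0.935300+0.905600+0.879800+0.837100))/(1+887/26680) = 4113/5000 ≈ 0.822600
step 7 [7y] swap r/1=1933/61427: DF=(1 − 1933/61427·(0.955600+0.935300+0.905600+0.879800+0.837100+0.822600))/(1+1933/61427) = 8067/10000 ≈ 0.806700

1 1 2389/2500
2 2 9353/10000
3 3 566/625
4 4 4399/5000
5 5 8371/10000
6 6 4113/5000
7 7 8067/10000
DF(2y) = 9353/10000 ≈ 0.935300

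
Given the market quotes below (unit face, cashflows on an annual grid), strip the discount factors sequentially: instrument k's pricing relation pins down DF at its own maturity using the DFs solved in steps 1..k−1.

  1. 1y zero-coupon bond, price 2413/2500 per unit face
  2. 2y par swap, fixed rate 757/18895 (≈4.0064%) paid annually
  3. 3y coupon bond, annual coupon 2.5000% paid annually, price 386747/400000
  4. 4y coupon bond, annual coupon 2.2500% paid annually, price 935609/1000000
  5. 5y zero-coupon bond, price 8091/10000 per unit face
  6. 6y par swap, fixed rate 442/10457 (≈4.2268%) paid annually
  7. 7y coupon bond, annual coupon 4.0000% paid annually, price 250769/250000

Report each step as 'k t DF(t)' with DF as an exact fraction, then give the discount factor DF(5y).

1 1 2413/2500
2 2 9243/10000
3 3 2243/2500
4 4 8537/10000
5 5 8091/10000
6 6 779/1000
7 7 3817/5000
DF(5y) = 8091/10000 ≈ 0.809100

step 1 [1y] zero: DF = P = 2413/2500 ≈ 0.965200
step 2 [2y] swap r/1=757/18895: DF=(1 − 757/18895·(0.965200))/(1+757/18895) = 9243/10000 ≈ 0.924300
step 3 [3y] bond c/1=1/40: DF=(386747/400000 − 1/40·(0.965200+0.924300))/(1+1/40) = 2243/2500 ≈ 0.897200
step 4 [4y] bond c/1=9/400: DF=(935609/1000000 − 9/400·(0.965200+0.924300+0.897200))/(1+9/400) = 8537/10000 ≈ 0.853700
step 5 [5y] zero: DF = P = 8091/10000 ≈ 0.809100
step 6 [6y] swap r/1=442/10457: DF=(1 − 442/10457·(0.965200+0.924300+0.897200+0.853700+0.809100))/(1+442/10457) = 779/1000 ≈ 0.779000
step 7 [7y] bond c/1=1/25: DF=(250769/250000 − 1/25·(0.965200+0.924300+0.897200+0.853700+0.809100+0.779000))/(1+1/25) = 3817/5000 ≈ 0.763400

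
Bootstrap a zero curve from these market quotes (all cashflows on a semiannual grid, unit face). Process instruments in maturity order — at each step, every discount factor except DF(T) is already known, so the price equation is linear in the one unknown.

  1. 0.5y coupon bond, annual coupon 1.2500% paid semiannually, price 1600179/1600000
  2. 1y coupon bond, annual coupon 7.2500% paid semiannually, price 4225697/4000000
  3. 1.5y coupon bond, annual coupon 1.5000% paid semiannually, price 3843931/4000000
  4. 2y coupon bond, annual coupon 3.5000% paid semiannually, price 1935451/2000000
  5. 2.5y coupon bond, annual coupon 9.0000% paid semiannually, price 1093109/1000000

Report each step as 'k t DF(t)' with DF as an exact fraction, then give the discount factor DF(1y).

step 1 [0.5y] bond c/2=1/160: DF=(1600179/1600000 − 1/160·(0))/(1+1/160) = 9939/10000 ≈ 0.993900
step 2 [1y] bond c/2=29/800: DF=(4225697/4000000 − 29/800·(0.993900))/(1+29/800) = 9847/10000 ≈ 0.984700
step 3 [1.5y] bond c/2=3/400: DF=(3843931/4000000 − 3/400·(0.993900+0.984700))/(1+3/400) = 9391/10000 ≈ 0.939100
step 4 [2y] bond c/2=7/400: DF=(1935451/2000000 − 7/400·(0.993900+0.984700+0.939100))/(1+7/400) = 9009/10000 ≈ 0.900900
step 5 [2.5y] bond c/2=9/200: DF=(1093109/1000000 − 9/200·(0.993900+0.984700+0.939100+0.900900))/(1+9/200) = 551/625 ≈ 0.881600

1 1/2 9939/10000
2 1 9847/10000
3 3/2 9391/10000
4 2 9009/10000
5 5/2 551/625
DF(1y) = 9847/10000 ≈ 0.984700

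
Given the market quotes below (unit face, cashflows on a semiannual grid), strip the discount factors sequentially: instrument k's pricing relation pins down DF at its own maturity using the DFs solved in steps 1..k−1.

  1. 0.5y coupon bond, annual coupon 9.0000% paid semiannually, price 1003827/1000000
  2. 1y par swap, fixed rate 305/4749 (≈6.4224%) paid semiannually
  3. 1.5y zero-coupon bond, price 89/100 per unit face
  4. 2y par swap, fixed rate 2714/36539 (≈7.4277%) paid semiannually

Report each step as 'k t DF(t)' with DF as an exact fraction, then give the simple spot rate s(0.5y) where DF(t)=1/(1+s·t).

step 1 [0.5y] bond c/2=9/200: DF=(1003827/1000000 − 9/200·(0))/(1+9/200) = 4803/5000 ≈ 0.960600
step 2 [1y] swap r/2=305/9498: DF=(1 − 305/9498·(0.960600))/(1+305/9498) = 939/1000 ≈ 0.939000
step 3 [1.5y] zero: DF = P = 89/100 ≈ 0.890000
step 4 [2y] swap r/2=1357/36539: DF=(1 − 1357/36539·(0.960600+0.939000+0.890000))/(1+1357/36539) = 8643/10000 ≈ 0.864300

1 1/2 4803/5000
2 1 939/1000
3 3/2 89/100
4 2 8643/10000
s(0.5y) = (1/(4803/5000) − 1)/(1/2) = 394/4803 ≈ 8.2032%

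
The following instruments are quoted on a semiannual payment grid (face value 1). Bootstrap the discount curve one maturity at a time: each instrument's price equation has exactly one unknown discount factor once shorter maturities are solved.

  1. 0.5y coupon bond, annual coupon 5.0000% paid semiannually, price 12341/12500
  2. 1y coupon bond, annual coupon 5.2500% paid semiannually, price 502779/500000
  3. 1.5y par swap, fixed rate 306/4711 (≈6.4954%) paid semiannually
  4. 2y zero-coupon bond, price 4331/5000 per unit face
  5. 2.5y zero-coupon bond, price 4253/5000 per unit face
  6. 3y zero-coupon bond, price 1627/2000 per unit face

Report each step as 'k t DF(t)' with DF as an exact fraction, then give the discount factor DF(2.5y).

step 1 [0.5y] bond c/2=1/40: DF=(12341/12500 − 1/40·(0))/(1+1/40) = 602/625 ≈ 0.963200
step 2 [1y] bond c/2=21/800: DF=(502779/500000 − 21/800·(0.963200))/(1+21/800) = 597/625 ≈ 0.955200
step 3 [1.5y] swap r/2=153/4711: DF=(1 − 153/4711·(0.963200+0.955200))/(1+153/4711) = 4541/5000 ≈ 0.908200
step 4 [2y] zero: DF = P = 4331/5000 ≈ 0.866200
step 5 [2.5y] zero: DF = P = 4253/5000 ≈ 0.850600
step 6 [3y] zero: DF = P = 1627/2000 ≈ 0.813500

1 1/2 602/625
2 1 597/625
3 3/2 4541/5000
4 2 4331/5000
5 5/2 4253/5000
6 3 1627/2000
DF(2.5y) = 4253/5000 ≈ 0.850600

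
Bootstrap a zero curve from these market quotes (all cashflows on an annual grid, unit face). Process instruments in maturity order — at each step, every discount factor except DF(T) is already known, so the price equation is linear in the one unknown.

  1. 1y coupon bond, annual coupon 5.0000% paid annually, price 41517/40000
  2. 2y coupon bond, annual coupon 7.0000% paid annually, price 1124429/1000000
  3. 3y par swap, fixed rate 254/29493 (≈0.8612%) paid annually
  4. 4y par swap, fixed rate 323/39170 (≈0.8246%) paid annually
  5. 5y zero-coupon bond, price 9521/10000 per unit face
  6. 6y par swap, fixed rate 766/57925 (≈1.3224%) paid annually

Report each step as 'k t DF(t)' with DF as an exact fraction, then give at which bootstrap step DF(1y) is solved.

step 1 [1y] bond c/1=1/20: DF=(41517/40000 − 1/20·(0))/(1+1/20) = 1977/2000 ≈ 0.988500
step 2 [2y] bond c/1=7/100: DF=(1124429/1000000 − 7/100·(0.988500))/(1+7/100) = 4931/5000 ≈ 0.986200
step 3 [3y] swap r/1=254/29493: DF=(1 − 254/29493·(0.988500+0.986200))/(1+254/29493) = 4873/5000 ≈ 0.974600
step 4 [4y] swap r/1=323/39170: DF=(1 − 323/39170·(0.988500+0.986200+0.974600))/(1+323/39170) = 9677/10000 ≈ 0.967700
step 5 [5y] zero: DF = P = 9521/10000 ≈ 0.952100
step 6 [6y] swap r/1=766/57925: DF=(1 − 766/57925·(0.988500+0.986200+0.974600+0.967700+0.952100))/(1+766/57925) = 4617/5000 ≈ 0.923400

1 1 1977/2000
2 2 4931/5000
3 3 4873/5000
4 4 9677/10000
5 5 9521/10000
6 6 4617/5000
DF(1y) is solved at step 1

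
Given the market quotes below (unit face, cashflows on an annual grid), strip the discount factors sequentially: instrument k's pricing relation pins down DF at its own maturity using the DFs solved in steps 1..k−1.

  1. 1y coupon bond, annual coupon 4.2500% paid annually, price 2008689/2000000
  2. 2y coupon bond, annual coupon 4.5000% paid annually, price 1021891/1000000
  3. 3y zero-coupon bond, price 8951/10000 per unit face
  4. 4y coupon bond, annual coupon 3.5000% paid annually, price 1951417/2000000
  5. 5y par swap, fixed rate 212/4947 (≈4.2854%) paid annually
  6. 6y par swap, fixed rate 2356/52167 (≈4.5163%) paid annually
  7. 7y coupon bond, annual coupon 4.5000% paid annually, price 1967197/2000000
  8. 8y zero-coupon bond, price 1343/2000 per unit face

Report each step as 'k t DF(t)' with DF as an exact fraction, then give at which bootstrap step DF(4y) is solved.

1 1 4817/5000
2 2 2341/2500
3 3 8951/10000
4 4 4241/5000
5 5 2023/2500
6 6 1911/2500
7 7 3583/5000
8 8 1343/2000
DF(4y) is solved at step 4

step 1 [1y] bond c/1=17/400: DF=(2008689/2000000 − 17/400·(0))/(1+17/400) = 4817/5000 ≈ 0.963400
step 2 [2y] bond c/1=9/200: DF=(1021891/1000000 − 9/200·(0.963400))/(1+9/200) = 2341/2500 ≈ 0.936400
step 3 [3y] zero: DF = P = 8951/10000 ≈ 0.895100
step 4 [4y] bond c/1=7/200: DF=(1951417/2000000 − 7/200·(0.963400+0.936400+0.895100))/(1+7/200) = 4241/5000 ≈ 0.848200
step 5 [5y] swap r/1=212/4947: DF=(1 − 212/4947·(0.963400+0.936400+0.895100+0.848200))/(1+212/4947) = 2023/2500 ≈ 0.809200
step 6 [6y] swap r/1=2356/52167: DF=(1 − 2356/52167·(0.963400+0.936400+0.895100+0.848200+0.809200))/(1+2356/52167) = 1911/2500 ≈ 0.764400
step 7 [7y] bond c/1=9/200: DF=(1967197/2000000 − 9/200·(0.963400+0.936400+0.895100+0.848200+0.809200+0.764400))/(1+9/200) = 3583/5000 ≈ 0.716600
step 8 [8y] zero: DF = P = 1343/2000 ≈ 0.671500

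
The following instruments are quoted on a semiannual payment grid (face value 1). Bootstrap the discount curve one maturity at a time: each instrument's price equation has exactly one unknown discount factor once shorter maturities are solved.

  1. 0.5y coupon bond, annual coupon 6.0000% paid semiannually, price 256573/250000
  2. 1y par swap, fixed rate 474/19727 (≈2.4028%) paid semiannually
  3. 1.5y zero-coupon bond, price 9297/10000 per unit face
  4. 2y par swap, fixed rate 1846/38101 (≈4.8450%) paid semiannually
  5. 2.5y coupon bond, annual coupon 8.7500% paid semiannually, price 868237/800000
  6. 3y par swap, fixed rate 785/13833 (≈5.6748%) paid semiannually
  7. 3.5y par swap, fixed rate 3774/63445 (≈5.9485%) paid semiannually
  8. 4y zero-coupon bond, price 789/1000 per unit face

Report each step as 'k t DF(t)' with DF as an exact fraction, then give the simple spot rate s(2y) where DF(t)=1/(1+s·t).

1 1/2 2491/2500
2 1 9763/10000
3 3/2 9297/10000
4 2 9077/10000
5 5/2 8801/10000
6 3 843/1000
7 7/2 8113/10000
8 4 789/1000
s(2y) = (1/(9077/10000) − 1)/(2) = 923/18154 ≈ 5.0843%

step 1 [0.5y] bond c/2=3/100: DF=(256573/250000 − 3/100·(0))/(1+3/100) = 2491/2500 ≈ 0.996400
step 2 [1y] swap r/2=237/19727: DF=(1 − 237/19727·(0.996400))/(1+237/19727) = 9763/10000 ≈ 0.976300
step 3 [1.5y] zero: DF = P = 9297/10000 ≈ 0.929700
step 4 [2y] swap r/2=923/38101: DF=(1 − 923/38101·(0.996400+0.976300+0.929700))/(1+923/38101) = 9077/10000 ≈ 0.907700
step 5 [2.5y] bond c/2=7/160: DF=(868237/800000 − 7/160·(0.996400+0.976300+0.929700+0.907700))/(1+7/160) = 8801/10000 ≈ 0.880100
step 6 [3y] swap r/2=785/27666: DF=(1 − 785/27666·(0.996400+0.976300+0.929700+0.907700+0.880100))/(1+785/27666) = 843/1000 ≈ 0.843000
step 7 [3.5y] swap r/2=1887/63445: DF=(1 − 1887/63445·(0.996400+0.976300+0.929700+0.907700+0.880100+0.843000))/(1+1887/63445) = 8113/10000 ≈ 0.811300
step 8 [4y] zero: DF = P = 789/1000 ≈ 0.789000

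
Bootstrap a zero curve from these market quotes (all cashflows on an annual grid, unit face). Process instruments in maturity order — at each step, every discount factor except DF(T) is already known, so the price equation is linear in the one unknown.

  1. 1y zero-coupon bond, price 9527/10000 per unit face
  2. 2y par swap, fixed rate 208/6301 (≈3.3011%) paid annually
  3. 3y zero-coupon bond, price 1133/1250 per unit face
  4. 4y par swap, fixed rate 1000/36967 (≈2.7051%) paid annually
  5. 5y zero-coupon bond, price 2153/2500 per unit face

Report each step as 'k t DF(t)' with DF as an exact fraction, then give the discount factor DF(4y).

step 1 [1y] zero: DF = P = 9527/10000 ≈ 0.952700
step 2 [2y] swap r/1=208/6301: DF=(1 − 208/6301·(0.952700))/(1+208/6301) = 586/625 ≈ 0.937600
step 3 [3y] zero: DF = P = 1133/1250 ≈ 0.906400
step 4 [4y] swap r/1=1000/36967: DF=(1 − 1000/36967·(0.952700+0.937600+0.906400))/(1+1000/36967) = 9/10 ≈ 0.900000
step 5 [5y] zero: DF = P = 2153/2500 ≈ 0.861200

1 1 9527/10000
2 2 586/625
3 3 1133/1250
4 4 9/10
5 5 2153/2500
DF(4y) = 9/10 ≈ 0.900000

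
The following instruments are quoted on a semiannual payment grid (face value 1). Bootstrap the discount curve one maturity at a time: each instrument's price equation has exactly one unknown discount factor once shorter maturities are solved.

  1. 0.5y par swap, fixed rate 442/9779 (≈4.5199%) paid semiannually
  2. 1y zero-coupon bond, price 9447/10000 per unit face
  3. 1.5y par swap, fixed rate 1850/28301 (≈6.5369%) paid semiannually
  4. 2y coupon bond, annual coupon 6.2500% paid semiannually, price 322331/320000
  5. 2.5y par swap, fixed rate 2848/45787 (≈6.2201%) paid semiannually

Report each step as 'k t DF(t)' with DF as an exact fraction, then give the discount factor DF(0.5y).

1 1/2 9779/10000
2 1 9447/10000
3 3/2 363/400
4 2 891/1000
5 5/2 536/625
DF(0.5y) = 9779/10000 ≈ 0.977900

step 1 [0.5y] swap r/2=221/9779: DF=(1 − 221/9779·(0))/(1+221/9779) = 9779/10000 ≈ 0.977900
step 2 [1y] zero: DF = P = 9447/10000 ≈ 0.944700
step 3 [1.5y] swap r/2=925/28301: DF=(1 − 925/28301·(0.977900+0.944700))/(1+925/28301) = 363/400 ≈ 0.907500
step 4 [2y] bond c/2=1/32: DF=(322331/320000 − 1/32·(0.977900+0.944700+0.907500))/(1+1/32) = 891/1000 ≈ 0.891000
step 5 [2.5y] swap r/2=1424/45787: DF=(1 − 1424/45787·(0.977900+0.944700+0.907500+0.891000))/(1+1424/45787) = 536/625 ≈ 0.857600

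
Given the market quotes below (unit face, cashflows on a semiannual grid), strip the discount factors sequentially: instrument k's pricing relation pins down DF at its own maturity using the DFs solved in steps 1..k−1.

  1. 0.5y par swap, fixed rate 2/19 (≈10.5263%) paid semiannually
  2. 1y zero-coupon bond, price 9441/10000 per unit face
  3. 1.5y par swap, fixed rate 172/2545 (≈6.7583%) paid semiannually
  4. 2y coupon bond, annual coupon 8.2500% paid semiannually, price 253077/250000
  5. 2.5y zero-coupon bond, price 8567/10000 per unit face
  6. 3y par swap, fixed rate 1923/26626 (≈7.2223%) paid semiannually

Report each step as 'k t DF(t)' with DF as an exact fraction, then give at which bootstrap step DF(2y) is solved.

1 1/2 19/20
2 1 9441/10000
3 3/2 4527/5000
4 2 8613/10000
5 5/2 8567/10000
6 3 8077/10000
DF(2y) is solved at step 4

step 1 [0.5y] swap r/2=1/19: DF=(1 − 1/19·(0))/(1+1/19) = 19/20 ≈ 0.950000
step 2 [1y] zero: DF = P = 9441/10000 ≈ 0.944100
step 3 [1.5y] swap r/2=86/2545: DF=(1 − 86/2545·(0.950000+0.944100))/(1+86/2545) = 4527/5000 ≈ 0.905400
step 4 [2y] bond c/2=33/800: DF=(253077/250000 − 33/800·(0.950000+0.944100+0.905400))/(1+33/800) = 8613/10000 ≈ 0.861300
step 5 [2.5y] zero: DF = P = 8567/10000 ≈ 0.856700
step 6 [3y] swap r/2=1923/53252: DF=(1 − 1923/53252·(0.950000+0.944100+0.905400+0.861300+0.856700))/(1+1923/53252) = 8077/10000 ≈ 0.807700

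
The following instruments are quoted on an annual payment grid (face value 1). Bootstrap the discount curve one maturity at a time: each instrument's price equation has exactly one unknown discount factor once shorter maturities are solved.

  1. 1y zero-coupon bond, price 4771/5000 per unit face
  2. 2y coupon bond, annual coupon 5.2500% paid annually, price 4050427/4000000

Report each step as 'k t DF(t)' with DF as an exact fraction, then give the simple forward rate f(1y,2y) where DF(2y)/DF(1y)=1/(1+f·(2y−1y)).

1 1 4771/5000
2 2 1829/2000
f(1y,2y) = ((4771/5000)/(1829/2000) − 1)/(1) = 397/9145 ≈ 4.3412%

step 1 [1y] zero: DF = P = 4771/5000 ≈ 0.954200
step 2 [2y] bond c/1=21/400: DF=(4050427/4000000 − 21/400·(0.954200))/(1+21/400) = 1829/2000 ≈ 0.914500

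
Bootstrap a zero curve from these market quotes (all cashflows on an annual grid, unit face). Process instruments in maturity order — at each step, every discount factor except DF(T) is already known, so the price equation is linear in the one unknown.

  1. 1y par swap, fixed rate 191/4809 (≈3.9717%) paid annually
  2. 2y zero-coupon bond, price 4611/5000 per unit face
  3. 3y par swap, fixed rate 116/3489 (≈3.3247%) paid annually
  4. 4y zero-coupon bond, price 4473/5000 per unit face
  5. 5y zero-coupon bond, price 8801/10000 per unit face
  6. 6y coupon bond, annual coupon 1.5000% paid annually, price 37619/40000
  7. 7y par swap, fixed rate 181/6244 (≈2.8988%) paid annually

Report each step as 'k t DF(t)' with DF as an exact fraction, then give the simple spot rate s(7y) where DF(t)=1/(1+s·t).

step 1 [1y] swap r/1=191/4809: DF=(1 − 191/4809·(0))/(1+191/4809) = 4809/5000 ≈ 0.961800
step 2 [2y] zero: DF = P = 4611/5000 ≈ 0.922200
step 3 [3y] swap r/1=116/3489: DF=(1 − 116/3489·(0.961800+0.922200))/(1+116/3489) = 567/625 ≈ 0.907200
step 4 [4y] zero: DF = P = 4473/5000 ≈ 0.894600
step 5 [5y] zero: DF = P = 8801/10000 ≈ 0.880100
step 6 [6y] bond c/1=3/200: DF=(37619/40000 − 3/200·(0.961800+0.922200+0.907200+0.894600+0.880100))/(1+3/200) = 8591/10000 ≈ 0.859100
step 7 [7y] swap r/1=181/6244: DF=(1 − 181/6244·(0.961800+0.922200+0.907200+0.894600+0.880100+0.859100))/(1+181/6244) = 819/1000 ≈ 0.819000

1 1 4809/5000
2 2 4611/5000
3 3 567/625
4 4 4473/5000
5 5 8801/10000
6 6 8591/10000
7 7 819/1000
s(7y) = (1/(819/1000) − 1)/(7) = 181/5733 ≈ 3.1572%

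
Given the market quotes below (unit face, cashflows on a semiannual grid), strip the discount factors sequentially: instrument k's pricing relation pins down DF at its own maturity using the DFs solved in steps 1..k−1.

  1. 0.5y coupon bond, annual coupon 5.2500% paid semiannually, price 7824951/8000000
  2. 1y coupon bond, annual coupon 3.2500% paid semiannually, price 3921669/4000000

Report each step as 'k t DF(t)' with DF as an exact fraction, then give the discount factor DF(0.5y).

step 1 [0.5y] bond c/2=21/800: DF=(7824951/8000000 − 21/800·(0))/(1+21/800) = 9531/10000 ≈ 0.953100
step 2 [1y] bond c/2=13/800: DF=(3921669/4000000 − 13/800·(0.953100))/(1+13/800) = 1899/2000 ≈ 0.949500

1 1/2 9531/10000
2 1 1899/2000
DF(0.5y) = 9531/10000 ≈ 0.953100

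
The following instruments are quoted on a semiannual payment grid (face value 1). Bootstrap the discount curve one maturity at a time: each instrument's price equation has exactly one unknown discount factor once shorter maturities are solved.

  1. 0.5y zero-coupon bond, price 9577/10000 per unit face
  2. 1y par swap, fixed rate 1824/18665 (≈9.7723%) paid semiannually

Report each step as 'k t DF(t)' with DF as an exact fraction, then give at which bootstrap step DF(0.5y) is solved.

1 1/2 9577/10000
2 1 568/625
DF(0.5y) is solved at step 1

step 1 [0.5y] zero: DF = P = 9577/10000 ≈ 0.957700
step 2 [1y] swap r/2=912/18665: DF=(1 − 912/18665·(0.957700))/(1+912/18665) = 568/625 ≈ 0.908800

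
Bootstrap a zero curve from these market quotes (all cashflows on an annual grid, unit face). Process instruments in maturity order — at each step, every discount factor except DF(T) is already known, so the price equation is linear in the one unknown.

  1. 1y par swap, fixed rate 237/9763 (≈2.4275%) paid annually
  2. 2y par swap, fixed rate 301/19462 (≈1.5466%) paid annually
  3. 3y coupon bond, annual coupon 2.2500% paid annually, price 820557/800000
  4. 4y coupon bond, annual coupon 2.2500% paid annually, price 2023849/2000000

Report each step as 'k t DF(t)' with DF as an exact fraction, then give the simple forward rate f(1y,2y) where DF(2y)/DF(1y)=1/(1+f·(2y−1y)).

1 1 9763/10000
2 2 9699/10000
3 3 9603/10000
4 4 9257/10000
f(1y,2y) = ((9763/10000)/(9699/10000) − 1)/(1) = 64/9699 ≈ 0.6599%

step 1 [1y] swap r/1=237/9763: DF=(1 − 237/9763·(0))/(1+237/9763) = 9763/10000 ≈ 0.976300
step 2 [2y] swap r/1=301/19462: DF=(1 − 301/19462·(0.976300))/(1+301/19462) = 9699/10000 ≈ 0.969900
step 3 [3y] bond c/1=9/400: DF=(820557/800000 − 9/400·(0.976300+0.969900))/(1+9/400) = 9603/10000 ≈ 0.960300
step 4 [4y] bond c/1=9/400: DF=(2023849/2000000 − 9/400·(0.976300+0.969900+0.960300))/(1+9/400) = 9257/10000 ≈ 0.925700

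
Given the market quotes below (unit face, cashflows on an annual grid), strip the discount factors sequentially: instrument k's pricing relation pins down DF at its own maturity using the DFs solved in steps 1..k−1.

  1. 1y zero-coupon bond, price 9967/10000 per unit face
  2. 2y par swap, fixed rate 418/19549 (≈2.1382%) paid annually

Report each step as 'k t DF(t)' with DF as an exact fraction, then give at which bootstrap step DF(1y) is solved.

step 1 [1y] zero: DF = P = 9967/10000 ≈ 0.996700
step 2 [2y] swap r/1=418/19549: DF=(1 − 418/19549·(0.996700))/(1+418/19549) = 4791/5000 ≈ 0.958200

1 1 9967/10000
2 2 4791/5000
DF(1y) is solved at step 1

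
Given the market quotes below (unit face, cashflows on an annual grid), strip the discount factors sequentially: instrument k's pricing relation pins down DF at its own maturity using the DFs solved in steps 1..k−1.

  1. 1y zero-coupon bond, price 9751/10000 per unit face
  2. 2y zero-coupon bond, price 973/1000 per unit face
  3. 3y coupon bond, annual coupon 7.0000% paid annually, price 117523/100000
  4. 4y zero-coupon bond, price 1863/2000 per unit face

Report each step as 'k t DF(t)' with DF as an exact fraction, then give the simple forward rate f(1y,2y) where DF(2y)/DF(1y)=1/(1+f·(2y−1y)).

1 1 9751/10000
2 2 973/1000
3 3 9709/10000
4 4 1863/2000
f(1y,2y) = ((9751/10000)/(973/1000) − 1)/(1) = 3/1390 ≈ 0.2158%

step 1 [1y] zero: DF = P = 9751/10000 ≈ 0.975100
step 2 [2y] zero: DF = P = 973/1000 ≈ 0.973000
step 3 [3y] bond c/1=7/100: DF=(117523/100000 − 7/100·(0.975100+0.973000))/(1+7/100) = 9709/10000 ≈ 0.970900
step 4 [4y] zero: DF = P = 1863/2000 ≈ 0.931500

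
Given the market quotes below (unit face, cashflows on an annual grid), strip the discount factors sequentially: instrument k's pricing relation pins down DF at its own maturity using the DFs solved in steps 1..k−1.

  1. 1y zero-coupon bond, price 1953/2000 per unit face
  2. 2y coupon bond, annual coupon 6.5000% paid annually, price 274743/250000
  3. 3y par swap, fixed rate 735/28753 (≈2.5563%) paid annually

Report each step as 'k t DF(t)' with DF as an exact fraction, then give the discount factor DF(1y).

step 1 [1y] zero: DF = P = 1953/2000 ≈ 0.976500
step 2 [2y] bond c/1=13/200: DF=(274743/250000 − 13/200·(0.976500))/(1+13/200) = 9723/10000 ≈ 0.972300
step 3 [3y] swap r/1=735/28753: DF=(1 − 735/28753·(0.976500+0.972300))/(1+735/28753) = 1853/2000 ≈ 0.926500

1 1 1953/2000
2 2 9723/10000
3 3 1853/2000
DF(1y) = 1953/2000 ≈ 0.976500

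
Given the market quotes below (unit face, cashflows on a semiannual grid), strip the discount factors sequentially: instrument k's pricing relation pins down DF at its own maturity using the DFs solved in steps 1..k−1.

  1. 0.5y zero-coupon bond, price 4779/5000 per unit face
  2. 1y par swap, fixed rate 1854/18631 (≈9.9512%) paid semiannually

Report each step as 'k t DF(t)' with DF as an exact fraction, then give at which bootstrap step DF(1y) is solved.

1 1/2 4779/5000
2 1 9073/10000
DF(1y) is solved at step 2

step 1 [0.5y] zero: DF = P = 4779/5000 ≈ 0.955800
step 2 [1y] swap r/2=927/18631: DF=(1 − 927/18631·(0.955800))/(1+927/18631) = 9073/10000 ≈ 0.907300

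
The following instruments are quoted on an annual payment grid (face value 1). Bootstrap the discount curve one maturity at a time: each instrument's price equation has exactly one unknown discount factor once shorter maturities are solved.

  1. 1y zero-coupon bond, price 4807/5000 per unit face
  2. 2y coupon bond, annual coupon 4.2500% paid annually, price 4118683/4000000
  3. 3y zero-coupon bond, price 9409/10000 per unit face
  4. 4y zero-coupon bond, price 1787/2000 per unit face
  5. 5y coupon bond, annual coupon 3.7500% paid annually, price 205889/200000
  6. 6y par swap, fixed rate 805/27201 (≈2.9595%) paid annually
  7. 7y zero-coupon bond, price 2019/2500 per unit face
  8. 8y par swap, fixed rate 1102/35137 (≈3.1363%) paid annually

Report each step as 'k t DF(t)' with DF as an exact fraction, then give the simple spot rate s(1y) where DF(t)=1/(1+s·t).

1 1 4807/5000
2 2 1897/2000
3 3 9409/10000
4 4 1787/2000
5 5 8569/10000
6 6 839/1000
7 7 2019/2500
8 8 1949/2500
s(1y) = (1/(4807/5000) − 1)/(1) = 193/4807 ≈ 4.0150%

step 1 [1y] zero: DF = P = 4807/5000 ≈ 0.961400
step 2 [2y] bond c/1=17/400: DF=(4118683/4000000 − 17/400·(0.961400))/(1+17/400) = 1897/2000 ≈ 0.948500
step 3 [3y] zero: DF = P = 9409/10000 ≈ 0.940900
step 4 [4y] zero: DF = P = 1787/2000 ≈ 0.893500
step 5 [5y] bond c/1=3/80: DF=(205889/200000 − 3/80·(0.961400+0.948500+0.940900+0.893500))/(1+3/80) = 8569/10000 ≈ 0.856900
step 6 [6y] swap r/1=805/27201: DF=(1 − 805/27201·(0.961400+0.948500+0.940900+0.893500+0.856900))/(1+805/27201) = 839/1000 ≈ 0.839000
step 7 [7y] zero: DF = P = 2019/2500 ≈ 0.807600
step 8 [8y] swap r/1=1102/35137: DF=(1 − 1102/35137·(0.961400+0.948500+0.940900+0.893500+0.856900+0.839000+0.807600))/(1+1102/35137) = 1949/2500 ≈ 0.779600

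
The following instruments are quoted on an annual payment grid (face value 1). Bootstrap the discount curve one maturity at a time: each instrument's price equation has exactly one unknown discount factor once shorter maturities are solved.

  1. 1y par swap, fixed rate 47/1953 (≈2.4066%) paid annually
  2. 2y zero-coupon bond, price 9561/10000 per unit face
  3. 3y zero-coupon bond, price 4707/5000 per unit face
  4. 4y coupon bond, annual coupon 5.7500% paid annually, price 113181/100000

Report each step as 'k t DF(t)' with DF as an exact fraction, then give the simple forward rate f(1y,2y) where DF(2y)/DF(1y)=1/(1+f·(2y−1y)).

step 1 [1y] swap r/1=47/1953: DF=(1 − 47/1953·(0))/(1+47/1953) = 1953/2000 ≈ 0.976500
step 2 [2y] zero: DF = P = 9561/10000 ≈ 0.956100
step 3 [3y] zero: DF = P = 4707/5000 ≈ 0.941400
step 4 [4y] bond c/1=23/400: DF=(113181/100000 − 23/400·(0.976500+0.956100+0.941400))/(1+23/400) = 457/500 ≈ 0.914000

1 1 1953/2000
2 2 9561/10000
3 3 4707/5000
4 4 457/500
f(1y,2y) = ((1953/2000)/(9561/10000) − 1)/(1) = 68/3187 ≈ 2.1337%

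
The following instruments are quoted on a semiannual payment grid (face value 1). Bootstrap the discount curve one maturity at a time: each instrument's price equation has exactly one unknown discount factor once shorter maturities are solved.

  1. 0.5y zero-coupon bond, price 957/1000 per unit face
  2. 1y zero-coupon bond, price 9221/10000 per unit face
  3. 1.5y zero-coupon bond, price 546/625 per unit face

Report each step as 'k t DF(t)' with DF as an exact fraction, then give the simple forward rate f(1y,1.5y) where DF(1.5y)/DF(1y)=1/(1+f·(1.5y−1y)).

1 1/2 957/1000
2 1 9221/10000
3 3/2 546/625
f(1y,1.5y) = ((9221/10000)/(546/625) − 1)/(1/2) = 485/4368 ≈ 11.1035%

step 1 [0.5y] zero: DF = P = 957/1000 ≈ 0.957000
step 2 [1y] zero: DF = P = 9221/10000 ≈ 0.922100
step 3 [1.5y] zero: DF = P = 546/625 ≈ 0.873600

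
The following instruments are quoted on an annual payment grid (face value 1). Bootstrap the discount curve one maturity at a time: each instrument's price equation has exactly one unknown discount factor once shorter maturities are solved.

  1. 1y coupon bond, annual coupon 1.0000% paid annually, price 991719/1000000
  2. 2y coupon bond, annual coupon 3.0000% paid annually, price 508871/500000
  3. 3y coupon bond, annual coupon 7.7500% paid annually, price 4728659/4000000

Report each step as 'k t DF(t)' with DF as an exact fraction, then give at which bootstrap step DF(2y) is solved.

1 1 9819/10000
2 2 1919/2000
3 3 383/400
DF(2y) is solved at step 2

step 1 [1y] bond c/1=1/100: DF=(991719/1000000 − 1/100·(0))/(1+1/100) = 9819/10000 ≈ 0.981900
step 2 [2y] bond c/1=3/100: DF=(508871/500000 − 3/100·(0.981900))/(1+3/100) = 1919/2000 ≈ 0.959500
step 3 [3y] bond c/1=31/400: DF=(4728659/4000000 − 31/400·(0.981900+0.959500))/(1+31/400) = 383/400 ≈ 0.957500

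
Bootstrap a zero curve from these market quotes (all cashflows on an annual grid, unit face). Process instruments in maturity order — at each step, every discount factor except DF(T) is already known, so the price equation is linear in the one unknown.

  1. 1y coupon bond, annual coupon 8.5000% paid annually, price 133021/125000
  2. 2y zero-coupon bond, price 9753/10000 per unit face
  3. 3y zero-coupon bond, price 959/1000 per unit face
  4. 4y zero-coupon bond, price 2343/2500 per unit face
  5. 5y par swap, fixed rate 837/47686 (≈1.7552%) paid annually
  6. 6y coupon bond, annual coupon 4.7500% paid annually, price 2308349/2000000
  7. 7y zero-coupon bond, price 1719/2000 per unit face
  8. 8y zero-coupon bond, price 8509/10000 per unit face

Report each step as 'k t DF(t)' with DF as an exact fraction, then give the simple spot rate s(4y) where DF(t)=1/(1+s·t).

step 1 [1y] bond c/1=17/200: DF=(133021/125000 − 17/200·(0))/(1+17/200) = 613/625 ≈ 0.980800
step 2 [2y] zero: DF = P = 9753/10000 ≈ 0.975300
step 3 [3y] zero: DF = P = 959/1000 ≈ 0.959000
step 4 [4y] zero: DF = P = 2343/2500 ≈ 0.937200
step 5 [5y] swap r/1=837/47686: DF=(1 − 837/47686·(0.980800+0.975300+0.959000+0.937200))/(1+837/47686) = 9163/10000 ≈ 0.916300
step 6 [6y] bond c/1=19/400: DF=(2308349/2000000 − 19/400·(0.980800+0.975300+0.959000+0.937200+0.916300))/(1+19/400) = 1107/1250 ≈ 0.885600
step 7 [7y] zero: DF = P = 1719/2000 ≈ 0.859500
step 8 [8y] zero: DF = P = 8509/10000 ≈ 0.850900

1 1 613/625
2 2 9753/10000
3 3 959/1000
4 4 2343/2500
5 5 9163/10000
6 6 1107/1250
7 7 1719/2000
8 8 8509/10000
s(4y) = (1/(2343/2500) − 1)/(4) = 157/9372 ≈ 1.6752%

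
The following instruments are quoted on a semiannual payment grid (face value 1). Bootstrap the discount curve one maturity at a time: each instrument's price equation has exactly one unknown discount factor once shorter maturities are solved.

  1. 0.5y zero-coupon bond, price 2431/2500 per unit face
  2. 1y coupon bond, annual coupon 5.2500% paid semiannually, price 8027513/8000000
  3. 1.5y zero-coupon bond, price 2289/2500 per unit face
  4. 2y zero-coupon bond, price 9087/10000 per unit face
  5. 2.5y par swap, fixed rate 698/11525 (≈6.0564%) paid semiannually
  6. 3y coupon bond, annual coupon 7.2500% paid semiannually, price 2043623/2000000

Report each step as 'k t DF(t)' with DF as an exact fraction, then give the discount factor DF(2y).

1 1/2 2431/2500
2 1 9529/10000
3 3/2 2289/2500
4 2 9087/10000
5 5/2 2151/2500
6 3 1031/1250
DF(2y) = 9087/10000 ≈ 0.908700

step 1 [0.5y] zero: DF = P = 2431/2500 ≈ 0.972400
step 2 [1y] bond c/2=21/800: DF=(8027513/8000000 − 21/800·(0.972400))/(1+21/800) = 9529/10000 ≈ 0.952900
step 3 [1.5y] zero: DF = P = 2289/2500 ≈ 0.915600
step 4 [2y] zero: DF = P = 9087/10000 ≈ 0.908700
step 5 [2.5y] swap r/2=349/11525: DF=(1 − 349/11525·(0.972400+0.952900+0.915600+0.908700))/(1+349/11525) = 2151/2500 ≈ 0.860400
step 6 [3y] bond c/2=29/800: DF=(2043623/2000000 − 29/800·(0.972400+0.952900+0.915600+0.908700+0.860400))/(1+29/800) = 1031/1250 ≈ 0.824800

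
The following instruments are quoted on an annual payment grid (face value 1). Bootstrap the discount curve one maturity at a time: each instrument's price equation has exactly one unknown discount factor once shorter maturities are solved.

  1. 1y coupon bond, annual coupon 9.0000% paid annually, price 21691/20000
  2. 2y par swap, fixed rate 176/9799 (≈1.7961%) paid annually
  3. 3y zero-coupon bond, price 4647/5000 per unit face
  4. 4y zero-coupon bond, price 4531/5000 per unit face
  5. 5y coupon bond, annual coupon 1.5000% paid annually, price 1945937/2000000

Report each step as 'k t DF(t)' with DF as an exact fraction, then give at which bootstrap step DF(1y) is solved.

step 1 [1y] bond c/1=9/100: DF=(21691/20000 − 9/100·(0))/(1+9/100) = 199/200 ≈ 0.995000
step 2 [2y] swap r/1=176/9799: DF=(1 − 176/9799·(0.995000))/(1+176/9799) = 603/625 ≈ 0.964800
step 3 [3y] zero: DF = P = 4647/5000 ≈ 0.929400
step 4 [4y] zero: DF = P = 4531/5000 ≈ 0.906200
step 5 [5y] bond c/1=3/200: DF=(1945937/2000000 − 3/200·(0.995000+0.964800+0.929400+0.906200))/(1+3/200) = 361/400 ≈ 0.902500

1 1 199/200
2 2 603/625
3 3 4647/5000
4 4 4531/5000
5 5 361/400
DF(1y) is solved at step 1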